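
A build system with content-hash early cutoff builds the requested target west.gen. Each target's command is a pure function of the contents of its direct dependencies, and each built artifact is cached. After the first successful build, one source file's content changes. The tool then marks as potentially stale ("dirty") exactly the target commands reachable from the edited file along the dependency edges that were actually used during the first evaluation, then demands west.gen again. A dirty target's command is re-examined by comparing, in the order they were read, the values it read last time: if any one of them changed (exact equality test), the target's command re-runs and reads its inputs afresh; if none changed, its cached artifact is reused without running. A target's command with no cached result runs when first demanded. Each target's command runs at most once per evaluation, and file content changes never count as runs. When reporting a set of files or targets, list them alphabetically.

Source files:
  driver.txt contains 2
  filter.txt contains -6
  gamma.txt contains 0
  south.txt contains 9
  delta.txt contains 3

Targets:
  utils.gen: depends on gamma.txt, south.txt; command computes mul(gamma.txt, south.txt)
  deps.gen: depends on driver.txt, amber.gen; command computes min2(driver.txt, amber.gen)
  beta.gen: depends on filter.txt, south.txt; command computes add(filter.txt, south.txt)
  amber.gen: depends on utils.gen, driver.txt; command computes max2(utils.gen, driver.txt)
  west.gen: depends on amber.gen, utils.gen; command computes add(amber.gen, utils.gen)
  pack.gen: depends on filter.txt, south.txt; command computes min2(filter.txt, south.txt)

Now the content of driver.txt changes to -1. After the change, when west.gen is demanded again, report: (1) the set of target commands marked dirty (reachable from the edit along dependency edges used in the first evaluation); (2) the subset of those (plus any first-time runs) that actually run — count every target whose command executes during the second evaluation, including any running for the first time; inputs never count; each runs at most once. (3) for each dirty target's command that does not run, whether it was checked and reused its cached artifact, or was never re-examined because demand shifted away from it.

Marked dirty: amber.gen, west.gen.
Target commands that run: amber.gen, west.gen — 2 in total.
Every dirty target's command ran.

First evaluation (everything demanded from the output):
  utils.gen = mul(0, 9) = 0
  amber.gen = max2(0, 2) = 2
  west.gen = add(2, 0) = 2

Propagation after the edit:
  amber.gen: runs — driver.txt 2->-1; result 0.
  west.gen: runs — amber.gen 2->0; result 0.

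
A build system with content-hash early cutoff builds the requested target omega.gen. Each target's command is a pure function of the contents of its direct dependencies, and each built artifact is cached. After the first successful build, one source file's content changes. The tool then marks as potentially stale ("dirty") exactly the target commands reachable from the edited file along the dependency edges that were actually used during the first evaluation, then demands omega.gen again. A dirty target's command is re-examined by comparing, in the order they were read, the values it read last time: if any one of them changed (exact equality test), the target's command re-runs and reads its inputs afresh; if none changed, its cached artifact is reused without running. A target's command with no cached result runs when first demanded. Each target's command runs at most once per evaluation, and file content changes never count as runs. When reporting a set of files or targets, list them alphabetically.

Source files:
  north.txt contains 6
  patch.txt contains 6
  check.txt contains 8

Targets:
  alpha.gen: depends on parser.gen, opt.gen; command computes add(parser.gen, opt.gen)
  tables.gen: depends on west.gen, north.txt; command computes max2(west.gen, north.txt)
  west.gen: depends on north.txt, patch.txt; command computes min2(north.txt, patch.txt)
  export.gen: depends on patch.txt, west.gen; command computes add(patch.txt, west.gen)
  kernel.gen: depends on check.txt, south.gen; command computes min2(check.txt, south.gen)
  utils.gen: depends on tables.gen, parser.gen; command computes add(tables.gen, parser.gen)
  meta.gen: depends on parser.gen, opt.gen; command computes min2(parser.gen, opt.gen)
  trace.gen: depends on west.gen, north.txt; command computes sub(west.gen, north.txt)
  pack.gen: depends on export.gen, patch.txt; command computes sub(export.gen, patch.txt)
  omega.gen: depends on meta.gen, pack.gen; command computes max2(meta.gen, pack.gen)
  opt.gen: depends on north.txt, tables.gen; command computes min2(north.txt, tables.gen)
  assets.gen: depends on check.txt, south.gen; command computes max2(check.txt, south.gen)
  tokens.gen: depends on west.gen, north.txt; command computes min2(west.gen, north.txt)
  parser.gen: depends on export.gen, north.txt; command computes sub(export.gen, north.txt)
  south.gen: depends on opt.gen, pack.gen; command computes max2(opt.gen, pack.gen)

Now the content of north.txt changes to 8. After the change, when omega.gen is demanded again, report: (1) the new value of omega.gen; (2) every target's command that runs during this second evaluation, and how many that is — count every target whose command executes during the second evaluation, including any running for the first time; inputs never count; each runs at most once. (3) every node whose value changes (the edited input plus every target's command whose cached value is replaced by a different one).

First evaluation (everything demanded from the output):
  west.gen = min2(6, 6) = 6
  export.gen = add(6, 6) = 12
  pack.gen = sub(12, 6) = 6
  parser.gen = sub(12, 6) = 6
  tables.gen = max2(6, 6) = 6
  opt.gen = min2(6, 6) = 6
  meta.gen = min2(6, 6) = 6
  omega.gen = max2(6, 6) = 6

Propagation after the edit:
  west.gen: runs — north.txt 6->8; result 6 (same value as before).
  export.gen: checked — values it read are unchanged (patch.txt unchanged, west.gen unchanged); reused cached 12 without running.
  pack.gen: checked — values it read are unchanged (export.gen unchanged, patch.txt unchanged); reused cached 6 without running.
  parser.gen: runs — north.txt 6->8; result 4.
  tables.gen: runs — north.txt 6->8; result 8.
  opt.gen: runs — north.txt 6->8; tables.gen 6->8; result 8.
  meta.gen: runs — parser.gen 6->4; opt.gen 6->8; result 4.
  omega.gen: runs — meta.gen 6->4; result 6 (same value as before).

Key observation: the cutoff stops propagation at export.gen — its inputs' values are unchanged, so it reuses its cache.

New value of omega.gen: 6.
Target commands that run: meta.gen, omega.gen, opt.gen, parser.gen, tables.gen, west.gen — 6 in total.
Values that change: meta.gen, north.txt, opt.gen, parser.gen, tables.gen.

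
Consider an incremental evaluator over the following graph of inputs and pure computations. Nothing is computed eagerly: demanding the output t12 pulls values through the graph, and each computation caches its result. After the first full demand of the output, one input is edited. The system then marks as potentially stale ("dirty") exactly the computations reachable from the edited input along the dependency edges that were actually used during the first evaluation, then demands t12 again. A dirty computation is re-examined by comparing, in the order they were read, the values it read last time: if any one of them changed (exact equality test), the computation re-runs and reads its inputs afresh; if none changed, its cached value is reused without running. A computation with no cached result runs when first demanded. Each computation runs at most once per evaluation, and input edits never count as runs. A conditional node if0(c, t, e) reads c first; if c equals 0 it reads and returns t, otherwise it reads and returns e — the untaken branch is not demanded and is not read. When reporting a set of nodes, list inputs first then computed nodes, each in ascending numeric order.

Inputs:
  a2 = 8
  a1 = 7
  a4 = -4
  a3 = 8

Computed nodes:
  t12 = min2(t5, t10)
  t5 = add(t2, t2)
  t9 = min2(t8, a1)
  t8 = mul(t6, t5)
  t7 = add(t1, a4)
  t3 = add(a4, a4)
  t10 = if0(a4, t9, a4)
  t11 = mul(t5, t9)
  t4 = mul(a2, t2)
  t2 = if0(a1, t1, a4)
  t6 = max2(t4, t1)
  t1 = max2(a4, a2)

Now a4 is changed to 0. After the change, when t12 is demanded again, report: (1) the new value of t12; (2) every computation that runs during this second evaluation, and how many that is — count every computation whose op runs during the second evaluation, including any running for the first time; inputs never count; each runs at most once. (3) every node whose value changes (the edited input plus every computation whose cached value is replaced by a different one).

t12 now evaluates to 0.
Run set: t1, t2, t4, t5, t6, t8, t9, t10, t12 (9 run).
Changed values: a4, t2, t5, t10, t12.
The important point: the flipped condition pulls in fresh nodes; t1, t4, t6, t8, t9 run for the first time.

Initial pass — values computed on the first demand:
  t2 = if0(a1=7 -> else branch a4) = -4
  t5 = add(-4, -4) = -8
  t10 = if0(a4=-4 -> else branch a4) = -4
  t12 = min2(-8, -4) = -8

Second demand — change propagation:
  t1: newly demanded (no cache) — executes and yields 8.
  t2: re-runs because a4 -4->0; new result 0.
  t4: newly demanded (no cache) — executes and yields 0.
  t5: re-runs because t2 -4->0; t2 -4->0; new result 0.
  t6: newly demanded (no cache) — executes and yields 8.
  t8: newly demanded (no cache) — executes and yields 0.
  t9: newly demanded (no cache) — executes and yields 0.
  t10: re-runs because a4 -4->0; a4 -4->0; new result 0.
  t12: re-runs because t5 -8->0; t10 -4->0; new result 0.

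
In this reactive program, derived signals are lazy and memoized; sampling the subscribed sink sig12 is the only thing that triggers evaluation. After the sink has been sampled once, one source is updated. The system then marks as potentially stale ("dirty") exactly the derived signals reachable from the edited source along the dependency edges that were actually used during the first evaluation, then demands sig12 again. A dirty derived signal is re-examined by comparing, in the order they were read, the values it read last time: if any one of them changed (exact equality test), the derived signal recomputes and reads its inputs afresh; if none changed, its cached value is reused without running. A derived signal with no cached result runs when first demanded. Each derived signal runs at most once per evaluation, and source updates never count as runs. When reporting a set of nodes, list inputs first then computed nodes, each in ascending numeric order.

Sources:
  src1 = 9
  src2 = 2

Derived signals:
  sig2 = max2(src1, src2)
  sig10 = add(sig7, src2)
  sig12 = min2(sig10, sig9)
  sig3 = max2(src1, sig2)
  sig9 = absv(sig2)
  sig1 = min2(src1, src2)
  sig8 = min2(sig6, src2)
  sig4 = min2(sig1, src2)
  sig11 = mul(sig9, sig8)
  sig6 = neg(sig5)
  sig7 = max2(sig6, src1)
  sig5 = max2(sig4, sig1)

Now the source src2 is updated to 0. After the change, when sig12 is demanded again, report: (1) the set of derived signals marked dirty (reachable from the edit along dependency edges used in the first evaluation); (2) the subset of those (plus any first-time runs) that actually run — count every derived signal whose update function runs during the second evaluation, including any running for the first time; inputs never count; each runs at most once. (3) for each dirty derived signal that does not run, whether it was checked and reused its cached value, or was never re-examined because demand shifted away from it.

First demand of the output computes:
  sig1 = min2(9, 2) = 2
  sig2 = max2(9, 2) = 9
  sig4 = min2(2, 2) = 2
  sig5 = max2(2, 2) = 2
  sig6 = neg(2) = -2
  sig7 = max2(-2, 9) = 9
  sig9 = absv(9) = 9
  sig10 = add(9, 2) = 11
  sig12 = min2(11, 9) = 9

After the edit, cleaning proceeds:
  sig1: a read changed (src2 2->0) — executes, giving 0.
  sig2: a read changed (src2 2->0) — executes, giving 9 — identical to its old value.
  sig4: a read changed (sig1 2->0; src2 2->0) — executes, giving 0.
  sig5: a read changed (sig4 2->0; sig1 2->0) — executes, giving 0.
  sig6: a read changed (sig5 2->0) — executes, giving 0.
  sig7: a read changed (sig6 -2->0) — executes, giving 9 — identical to its old value.
  sig9: dirty, but its reads are unchanged (sig2 unchanged); cached 9 stands.
  sig10: a read changed (src2 2->0) — executes, giving 9.
  sig12: a read changed (sig10 11->9) — executes, giving 9 — identical to its old value.

Note where the cutoff bites: sig9 is checked, finds nothing changed, and keeps its cache.

The edit dirties: sig1, sig2, sig4, sig5, sig6, sig7, sig9, sig10, sig12.
8 derived signals run: sig1, sig2, sig4, sig5, sig6, sig7, sig10, sig12.
Cache hits after checking: sig9.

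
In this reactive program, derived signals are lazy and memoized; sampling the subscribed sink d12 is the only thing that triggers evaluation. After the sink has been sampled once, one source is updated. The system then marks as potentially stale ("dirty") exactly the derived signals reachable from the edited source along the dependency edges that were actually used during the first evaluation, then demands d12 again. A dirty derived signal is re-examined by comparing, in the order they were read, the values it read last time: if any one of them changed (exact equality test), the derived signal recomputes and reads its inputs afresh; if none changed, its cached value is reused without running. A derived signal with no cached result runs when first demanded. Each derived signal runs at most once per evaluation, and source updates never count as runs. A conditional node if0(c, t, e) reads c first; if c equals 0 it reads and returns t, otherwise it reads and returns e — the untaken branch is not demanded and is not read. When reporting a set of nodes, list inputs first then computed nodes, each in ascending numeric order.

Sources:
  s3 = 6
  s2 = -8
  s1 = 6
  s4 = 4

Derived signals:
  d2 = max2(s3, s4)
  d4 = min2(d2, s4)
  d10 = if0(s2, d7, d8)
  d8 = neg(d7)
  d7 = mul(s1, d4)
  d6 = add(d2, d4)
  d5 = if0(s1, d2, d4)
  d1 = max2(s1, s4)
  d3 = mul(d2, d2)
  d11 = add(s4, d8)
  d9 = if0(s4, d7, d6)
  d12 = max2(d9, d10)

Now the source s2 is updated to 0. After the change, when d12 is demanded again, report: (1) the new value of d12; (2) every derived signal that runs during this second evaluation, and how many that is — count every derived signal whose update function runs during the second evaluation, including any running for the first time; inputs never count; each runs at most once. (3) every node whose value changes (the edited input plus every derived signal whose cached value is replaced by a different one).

Demanding d12 again yields 24.
2 derived signals run: d10, d12.
The nodes whose values change: s2, d10, d12.

First demand of the output computes:
  d2 = max2(6, 4) = 6
  d4 = min2(6, 4) = 4
  d6 = add(6, 4) = 10
  d7 = mul(6, 4) = 24
  d8 = neg(24) = -24
  d9 = if0(s4=4 -> else branch d6) = 10
  d10 = if0(s2=-8 -> else branch d8) = -24
  d12 = max2(10, -24) = 10

After the edit, cleaning proceeds:
  d10: a read changed (s2 -8->0) — executes, giving 24.
  d12: a read changed (d10 -24->24) — executes, giving 24.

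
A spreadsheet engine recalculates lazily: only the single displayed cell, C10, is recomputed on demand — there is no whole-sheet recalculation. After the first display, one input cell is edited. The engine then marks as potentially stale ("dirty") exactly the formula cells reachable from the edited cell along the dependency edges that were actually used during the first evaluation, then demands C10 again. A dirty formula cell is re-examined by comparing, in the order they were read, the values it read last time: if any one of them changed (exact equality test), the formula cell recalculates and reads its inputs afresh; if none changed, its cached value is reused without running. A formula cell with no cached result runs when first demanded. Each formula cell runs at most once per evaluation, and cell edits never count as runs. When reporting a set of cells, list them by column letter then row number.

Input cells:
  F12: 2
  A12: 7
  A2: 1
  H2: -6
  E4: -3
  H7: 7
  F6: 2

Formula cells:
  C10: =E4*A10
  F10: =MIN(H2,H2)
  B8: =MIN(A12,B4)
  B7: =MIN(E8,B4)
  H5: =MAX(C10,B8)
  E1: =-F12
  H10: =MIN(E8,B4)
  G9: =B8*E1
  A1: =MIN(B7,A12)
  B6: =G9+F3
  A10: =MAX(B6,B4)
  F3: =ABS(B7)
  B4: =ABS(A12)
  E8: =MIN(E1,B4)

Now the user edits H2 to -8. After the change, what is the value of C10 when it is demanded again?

New value of C10: -21.
Key observation: H2 is never demanded by the output, so the edit triggers no recomputation at all.

First evaluation (everything demanded from the output):
  B4 = ABS(7) = 7
  B8 = MIN(7, 7) = 7
  E1 = -(2) = -2
  E8 = MIN(-2, 7) = -2
  B7 = MIN(-2, 7) = -2
  F3 = ABS(-2) = 2
  G9 = 7 * -2 = -14
  B6 = -14 + 2 = -12
  A10 = MAX(-12, 7) = 7
  C10 = -3 * 7 = -21

Propagation after the edit:
  H2 feeds no computation that the output demands — nothing is marked dirty and nothing runs.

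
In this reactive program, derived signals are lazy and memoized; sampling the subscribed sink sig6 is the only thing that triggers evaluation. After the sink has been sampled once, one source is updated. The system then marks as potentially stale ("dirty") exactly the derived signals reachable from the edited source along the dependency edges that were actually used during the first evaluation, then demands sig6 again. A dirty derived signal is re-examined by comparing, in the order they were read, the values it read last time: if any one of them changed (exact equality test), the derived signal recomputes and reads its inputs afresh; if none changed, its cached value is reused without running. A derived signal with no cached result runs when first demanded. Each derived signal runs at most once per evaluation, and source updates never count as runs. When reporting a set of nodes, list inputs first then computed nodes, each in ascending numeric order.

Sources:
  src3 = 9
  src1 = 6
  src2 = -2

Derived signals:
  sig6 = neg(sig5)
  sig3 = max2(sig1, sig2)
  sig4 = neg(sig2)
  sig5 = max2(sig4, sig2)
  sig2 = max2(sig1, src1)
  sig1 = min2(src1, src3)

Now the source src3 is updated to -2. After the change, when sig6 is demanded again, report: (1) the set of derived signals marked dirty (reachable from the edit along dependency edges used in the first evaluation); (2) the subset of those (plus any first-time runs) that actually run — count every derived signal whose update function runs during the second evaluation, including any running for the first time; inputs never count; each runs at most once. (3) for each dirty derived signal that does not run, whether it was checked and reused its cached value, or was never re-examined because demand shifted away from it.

The edit dirties: sig1, sig2, sig4, sig5, sig6.
2 derived signals run: sig1, sig2.
Cache hits after checking: sig4, sig5, sig6.
Note the absorption at sig2: it re-runs yet its value is the same, leaving the output's value untouched.

First demand of the output computes:
  sig1 = min2(6, 9) = 6
  sig2 = max2(6, 6) = 6
  sig4 = neg(6) = -6
  sig5 = max2(-6, 6) = 6
  sig6 = neg(6) = -6

After the edit, cleaning proceeds:
  sig1: a read changed (src3 9->-2) — executes, giving -2.
  sig2: a read changed (sig1 6->-2) — executes, giving 6 — identical to its old value.
  sig4: dirty, but its reads are unchanged (sig2 unchanged); cached -6 stands.
  sig5: dirty, but its reads are unchanged (sig4 unchanged, sig2 unchanged); cached 6 stands.
  sig6: dirty, but its reads are unchanged (sig5 unchanged); cached -6 stands.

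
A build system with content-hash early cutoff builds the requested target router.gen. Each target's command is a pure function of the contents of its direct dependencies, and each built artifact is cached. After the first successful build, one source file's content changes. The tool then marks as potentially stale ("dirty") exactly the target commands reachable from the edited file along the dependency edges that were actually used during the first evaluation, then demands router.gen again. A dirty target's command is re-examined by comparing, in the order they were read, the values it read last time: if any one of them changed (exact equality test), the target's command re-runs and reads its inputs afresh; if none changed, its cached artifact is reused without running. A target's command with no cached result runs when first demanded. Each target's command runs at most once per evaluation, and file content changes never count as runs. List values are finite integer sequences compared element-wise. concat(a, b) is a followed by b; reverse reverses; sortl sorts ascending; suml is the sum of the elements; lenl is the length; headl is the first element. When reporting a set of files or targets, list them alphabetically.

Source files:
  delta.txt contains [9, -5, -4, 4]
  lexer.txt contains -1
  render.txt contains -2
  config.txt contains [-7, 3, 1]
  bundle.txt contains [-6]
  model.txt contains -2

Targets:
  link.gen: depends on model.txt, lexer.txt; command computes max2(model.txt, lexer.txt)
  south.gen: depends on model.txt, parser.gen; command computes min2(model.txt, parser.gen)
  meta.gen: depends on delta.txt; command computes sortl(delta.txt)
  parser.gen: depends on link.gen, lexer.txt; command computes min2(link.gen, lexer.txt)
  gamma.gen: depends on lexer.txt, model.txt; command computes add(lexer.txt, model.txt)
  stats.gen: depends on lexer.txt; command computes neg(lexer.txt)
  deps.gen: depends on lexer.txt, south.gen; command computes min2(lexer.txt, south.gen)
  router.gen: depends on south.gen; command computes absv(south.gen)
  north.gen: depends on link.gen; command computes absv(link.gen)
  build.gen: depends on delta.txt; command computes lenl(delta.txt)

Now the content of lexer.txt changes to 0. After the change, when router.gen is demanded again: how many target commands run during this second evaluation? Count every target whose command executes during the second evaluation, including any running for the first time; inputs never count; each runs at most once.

Target commands that run: link.gen, parser.gen, south.gen — 3 in total.
Key observation: the change is absorbed at south.gen — it re-runs but produces the same value, and the output's value is unchanged.

First evaluation (everything demanded from the output):
  link.gen = max2(-2, -1) = -1
  parser.gen = min2(-1, -1) = -1
  south.gen = min2(-2, -1) = -2
  router.gen = absv(-2) = 2

Propagation after the edit:
  link.gen: runs — lexer.txt -1->0; result 0.
  parser.gen: runs — link.gen -1->0; lexer.txt -1->0; result 0.
  south.gen: runs — parser.gen -1->0; result -2 (same value as before).
  router.gen: checked — values it read are unchanged (south.gen unchanged); reused cached 2 without running.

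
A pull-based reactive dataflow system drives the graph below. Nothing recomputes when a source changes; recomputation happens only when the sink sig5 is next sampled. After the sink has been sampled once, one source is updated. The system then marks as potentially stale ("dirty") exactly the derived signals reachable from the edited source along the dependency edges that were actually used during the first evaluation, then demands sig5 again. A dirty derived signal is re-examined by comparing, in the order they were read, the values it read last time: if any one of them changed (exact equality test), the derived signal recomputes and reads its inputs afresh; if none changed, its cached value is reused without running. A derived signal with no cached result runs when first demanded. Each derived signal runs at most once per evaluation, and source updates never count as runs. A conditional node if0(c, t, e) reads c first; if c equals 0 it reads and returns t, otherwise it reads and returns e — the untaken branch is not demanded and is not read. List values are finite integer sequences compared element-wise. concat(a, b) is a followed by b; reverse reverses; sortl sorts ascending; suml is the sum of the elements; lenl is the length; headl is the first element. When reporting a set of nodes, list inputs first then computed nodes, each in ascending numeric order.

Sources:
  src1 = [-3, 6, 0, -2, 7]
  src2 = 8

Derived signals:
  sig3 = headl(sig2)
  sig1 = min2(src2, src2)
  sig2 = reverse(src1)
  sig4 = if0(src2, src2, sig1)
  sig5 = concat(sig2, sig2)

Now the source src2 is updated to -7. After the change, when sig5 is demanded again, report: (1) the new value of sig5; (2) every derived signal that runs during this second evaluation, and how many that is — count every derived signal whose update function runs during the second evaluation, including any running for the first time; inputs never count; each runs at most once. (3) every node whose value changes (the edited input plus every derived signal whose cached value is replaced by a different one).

First evaluation (everything demanded from the output):
  sig2 = reverse([-3, 6, 0, -2, 7]) = [7, -2, 0, 6, -3]
  sig5 = concat([7, -2, 0, 6, -3], [7, -2, 0, 6, -3]) = [7, -2, 0, 6, -3, 7, -2, 0, 6, -3]

Propagation after the edit:
  src2 feeds no computation that the output demands — nothing is marked dirty and nothing runs.

Key observation: src2 is never demanded by the output, so the edit triggers no recomputation at all.

New value of sig5: [7, -2, 0, 6, -3, 7, -2, 0, 6, -3].
Derived signals that run: none — 0 in total.
Values that change: src2.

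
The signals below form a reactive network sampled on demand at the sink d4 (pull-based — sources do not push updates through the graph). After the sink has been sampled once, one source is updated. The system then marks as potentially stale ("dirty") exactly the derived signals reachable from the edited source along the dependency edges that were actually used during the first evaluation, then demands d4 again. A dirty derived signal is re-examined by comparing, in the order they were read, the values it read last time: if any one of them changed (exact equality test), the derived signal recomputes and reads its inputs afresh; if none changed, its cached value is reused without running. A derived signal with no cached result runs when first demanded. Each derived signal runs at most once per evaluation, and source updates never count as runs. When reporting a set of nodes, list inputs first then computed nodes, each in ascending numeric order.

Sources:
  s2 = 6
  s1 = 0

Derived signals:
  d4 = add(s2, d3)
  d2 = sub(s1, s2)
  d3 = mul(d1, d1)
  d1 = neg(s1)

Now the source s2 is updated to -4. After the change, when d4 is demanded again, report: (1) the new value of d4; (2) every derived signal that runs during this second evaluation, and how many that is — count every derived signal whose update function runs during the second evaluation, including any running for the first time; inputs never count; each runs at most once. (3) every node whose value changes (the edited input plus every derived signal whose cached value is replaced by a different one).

d4 now evaluates to -4.
Run set: d4 (1 run).
Changed values: s2, d4.

Initial pass — values computed on the first demand:
  d1 = neg(0) = 0
  d3 = mul(0, 0) = 0
  d4 = add(6, 0) = 6

Second demand — change propagation:
  d4: re-runs because s2 6->-4; new result -4.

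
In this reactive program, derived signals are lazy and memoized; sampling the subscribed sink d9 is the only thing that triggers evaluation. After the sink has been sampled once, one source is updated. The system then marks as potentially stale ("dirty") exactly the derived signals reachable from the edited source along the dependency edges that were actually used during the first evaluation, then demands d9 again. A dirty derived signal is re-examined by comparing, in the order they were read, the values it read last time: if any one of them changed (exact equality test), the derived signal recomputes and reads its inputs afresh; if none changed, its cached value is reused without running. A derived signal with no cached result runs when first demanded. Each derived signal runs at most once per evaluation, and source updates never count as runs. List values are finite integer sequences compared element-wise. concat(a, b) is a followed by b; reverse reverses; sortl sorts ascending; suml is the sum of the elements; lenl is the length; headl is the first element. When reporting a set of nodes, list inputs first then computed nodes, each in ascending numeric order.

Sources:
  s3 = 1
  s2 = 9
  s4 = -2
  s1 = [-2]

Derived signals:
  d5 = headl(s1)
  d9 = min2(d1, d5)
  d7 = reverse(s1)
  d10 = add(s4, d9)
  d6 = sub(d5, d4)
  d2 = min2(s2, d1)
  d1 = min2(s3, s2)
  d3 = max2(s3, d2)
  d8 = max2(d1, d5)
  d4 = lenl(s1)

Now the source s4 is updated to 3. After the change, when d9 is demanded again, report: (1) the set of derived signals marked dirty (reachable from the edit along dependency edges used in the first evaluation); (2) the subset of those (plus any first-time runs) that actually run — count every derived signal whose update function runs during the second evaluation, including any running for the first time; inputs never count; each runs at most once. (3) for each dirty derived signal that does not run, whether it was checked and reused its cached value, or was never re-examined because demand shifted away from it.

The edit dirties: none.
0 derived signals run: none.
No dirty derived signal escaped a run.
Note the shortcut — s4 feeds only undemanded nodes, so no recomputation happens.

First demand of the output computes:
  d1 = min2(1, 9) = 1
  d5 = headl([-2]) = -2
  d9 = min2(1, -2) = -2

After the edit, cleaning proceeds:
  s4 only reaches undemanded nodes; the second demand re-runs nothing.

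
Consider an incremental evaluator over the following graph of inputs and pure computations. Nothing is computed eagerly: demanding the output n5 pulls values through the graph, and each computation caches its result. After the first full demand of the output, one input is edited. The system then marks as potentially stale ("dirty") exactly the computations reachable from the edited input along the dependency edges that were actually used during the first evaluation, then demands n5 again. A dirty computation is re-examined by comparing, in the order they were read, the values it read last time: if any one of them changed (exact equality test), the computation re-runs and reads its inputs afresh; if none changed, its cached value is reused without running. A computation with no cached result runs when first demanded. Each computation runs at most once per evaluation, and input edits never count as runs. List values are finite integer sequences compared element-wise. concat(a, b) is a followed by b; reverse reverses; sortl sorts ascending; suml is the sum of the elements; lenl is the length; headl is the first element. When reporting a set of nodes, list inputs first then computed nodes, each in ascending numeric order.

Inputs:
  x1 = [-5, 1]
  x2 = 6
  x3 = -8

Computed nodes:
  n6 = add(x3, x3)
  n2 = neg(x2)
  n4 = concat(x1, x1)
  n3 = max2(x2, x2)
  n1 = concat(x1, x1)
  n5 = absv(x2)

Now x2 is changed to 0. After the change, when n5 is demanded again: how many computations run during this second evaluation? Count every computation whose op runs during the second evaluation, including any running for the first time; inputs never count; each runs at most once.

Initial pass — values computed on the first demand:
  n5 = absv(6) = 6

Second demand — change propagation:
  n5: re-runs because x2 6->0; new result 0.

Run set: n5 (1 run).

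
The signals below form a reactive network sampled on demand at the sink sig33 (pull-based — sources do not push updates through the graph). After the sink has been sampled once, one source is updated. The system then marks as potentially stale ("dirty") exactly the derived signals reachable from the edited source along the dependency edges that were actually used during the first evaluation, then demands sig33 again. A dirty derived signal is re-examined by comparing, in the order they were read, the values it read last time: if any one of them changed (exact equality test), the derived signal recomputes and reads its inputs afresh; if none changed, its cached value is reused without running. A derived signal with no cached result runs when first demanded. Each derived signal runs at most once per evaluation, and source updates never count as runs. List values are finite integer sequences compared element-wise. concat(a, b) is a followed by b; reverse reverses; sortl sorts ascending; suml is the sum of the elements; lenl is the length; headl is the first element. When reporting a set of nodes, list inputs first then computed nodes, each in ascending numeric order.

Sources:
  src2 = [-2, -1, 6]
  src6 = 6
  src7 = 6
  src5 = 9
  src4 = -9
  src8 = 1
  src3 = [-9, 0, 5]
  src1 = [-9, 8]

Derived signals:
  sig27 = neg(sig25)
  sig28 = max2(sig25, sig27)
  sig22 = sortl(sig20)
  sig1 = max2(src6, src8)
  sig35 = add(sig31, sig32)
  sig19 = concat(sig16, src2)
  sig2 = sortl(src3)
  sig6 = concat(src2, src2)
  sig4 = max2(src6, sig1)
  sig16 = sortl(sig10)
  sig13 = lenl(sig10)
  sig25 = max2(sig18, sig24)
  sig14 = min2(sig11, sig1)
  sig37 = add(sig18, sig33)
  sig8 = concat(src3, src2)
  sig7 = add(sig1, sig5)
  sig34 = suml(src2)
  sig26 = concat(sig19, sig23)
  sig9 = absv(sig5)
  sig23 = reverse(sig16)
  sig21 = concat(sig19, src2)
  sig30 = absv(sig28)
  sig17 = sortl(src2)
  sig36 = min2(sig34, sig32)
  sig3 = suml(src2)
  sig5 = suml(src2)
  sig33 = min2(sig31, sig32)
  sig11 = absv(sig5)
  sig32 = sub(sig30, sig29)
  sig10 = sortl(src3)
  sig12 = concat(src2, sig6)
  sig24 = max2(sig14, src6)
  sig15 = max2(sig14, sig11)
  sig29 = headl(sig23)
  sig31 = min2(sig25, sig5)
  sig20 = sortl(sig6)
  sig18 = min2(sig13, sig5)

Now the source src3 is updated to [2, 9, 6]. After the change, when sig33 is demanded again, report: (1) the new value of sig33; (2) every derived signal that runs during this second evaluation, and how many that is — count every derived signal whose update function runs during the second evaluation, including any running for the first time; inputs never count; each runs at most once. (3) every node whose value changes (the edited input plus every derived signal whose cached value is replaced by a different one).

Initial pass — values computed on the first demand:
  sig1 = max2(6, 1) = 6
  sig5 = suml([-2, -1, 6]) = 3
  sig10 = sortl([-9, 0, 5]) = [-9, 0, 5]
  sig11 = absv(3) = 3
  sig13 = lenl([-9, 0, 5]) = 3
  sig14 = min2(3, 6) = 3
  sig16 = sortl([-9, 0, 5]) = [-9, 0, 5]
  sig18 = min2(3, 3) = 3
  sig23 = reverse([-9, 0, 5]) = [5, 0, -9]
  sig24 = max2(3, 6) = 6
  sig25 = max2(3, 6) = 6
  sig27 = neg(6) = -6
  sig28 = max2(6, -6) = 6
  sig29 = headl([5, 0, -9]) = 5
  sig30 = absv(6) = 6
  sig31 = min2(6, 3) = 3
  sig32 = sub(6, 5) = 1
  sig33 = min2(3, 1) = 1

Second demand — change propagation:
  sig10: re-runs because src3 [-9, 0, 5]->[2, 9, 6]; new result [2, 6, 9].
  sig13: re-runs because sig10 [-9, 0, 5]->[2, 6, 9]; new result 3 (unchanged).
  sig16: re-runs because sig10 [-9, 0, 5]->[2, 6, 9]; new result [2, 6, 9].
  sig18: re-examined; everything it read last time is the same (sig13 unchanged, sig5 unchanged) — cache 3 kept, no run.
  sig23: re-runs because sig16 [-9, 0, 5]->[2, 6, 9]; new result [9, 6, 2].
  sig25: re-examined; everything it read last time is the same (sig18 unchanged, sig24 unchanged) — cache 6 kept, no run.
  sig27: re-examined; everything it read last time is the same (sig25 unchanged) — cache -6 kept, no run.
  sig28: re-examined; everything it read last time is the same (sig25 unchanged, sig27 unchanged) — cache 6 kept, no run.
  sig29: re-runs because sig23 [5, 0, -9]->[9, 6, 2]; new result 9.
  sig30: re-examined; everything it read last time is the same (sig28 unchanged) — cache 6 kept, no run.
  sig31: re-examined; everything it read last time is the same (sig25 unchanged, sig5 unchanged) — cache 3 kept, no run.
  sig32: re-runs because sig29 5->9; new result -3.
  sig33: re-runs because sig32 1->-3; new result -3.

The important point: at sig18 every value read last time is unchanged, so the dirty flag clears without a run.

sig33 now evaluates to -3.
Run set: sig10, sig13, sig16, sig23, sig29, sig32, sig33 (7 run).
Changed values: src3, sig10, sig16, sig23, sig29, sig32, sig33.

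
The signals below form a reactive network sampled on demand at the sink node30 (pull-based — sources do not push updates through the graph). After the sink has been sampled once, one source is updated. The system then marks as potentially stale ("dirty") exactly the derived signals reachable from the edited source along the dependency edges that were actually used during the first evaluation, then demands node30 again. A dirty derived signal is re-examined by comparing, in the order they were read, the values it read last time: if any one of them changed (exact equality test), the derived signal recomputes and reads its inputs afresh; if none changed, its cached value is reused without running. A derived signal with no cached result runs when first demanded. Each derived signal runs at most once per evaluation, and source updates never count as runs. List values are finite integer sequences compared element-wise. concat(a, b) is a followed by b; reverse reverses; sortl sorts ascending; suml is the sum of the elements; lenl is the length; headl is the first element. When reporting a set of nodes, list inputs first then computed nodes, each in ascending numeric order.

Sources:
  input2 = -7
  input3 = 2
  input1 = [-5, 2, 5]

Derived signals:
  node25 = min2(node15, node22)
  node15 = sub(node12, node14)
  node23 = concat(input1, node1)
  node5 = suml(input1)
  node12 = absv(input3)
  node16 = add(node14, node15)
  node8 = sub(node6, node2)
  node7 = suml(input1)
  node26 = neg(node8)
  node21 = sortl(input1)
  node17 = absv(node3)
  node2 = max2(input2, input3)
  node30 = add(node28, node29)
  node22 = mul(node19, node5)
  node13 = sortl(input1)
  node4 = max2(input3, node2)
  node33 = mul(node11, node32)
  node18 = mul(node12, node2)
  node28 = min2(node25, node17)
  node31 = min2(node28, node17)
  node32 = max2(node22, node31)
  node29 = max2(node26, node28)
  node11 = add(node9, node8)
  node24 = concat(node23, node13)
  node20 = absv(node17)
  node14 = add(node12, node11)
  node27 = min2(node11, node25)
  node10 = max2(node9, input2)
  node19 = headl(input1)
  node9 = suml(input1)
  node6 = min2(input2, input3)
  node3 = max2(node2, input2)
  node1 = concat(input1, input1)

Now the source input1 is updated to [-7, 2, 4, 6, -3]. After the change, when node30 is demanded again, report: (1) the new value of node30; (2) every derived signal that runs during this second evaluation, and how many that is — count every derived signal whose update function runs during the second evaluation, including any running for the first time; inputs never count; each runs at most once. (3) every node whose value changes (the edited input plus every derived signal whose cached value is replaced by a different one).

node30 now evaluates to -5.
Run set: node5, node9, node19, node22, node25, node28, node29, node30 (8 run).
Changed values: input1, node19, node22, node25, node28, node30.
The important point: at node11 every value read last time is unchanged, so the dirty flag clears without a run.

Initial pass — values computed on the first demand:
  node2 = max2(-7, 2) = 2
  node3 = max2(2, -7) = 2
  node5 = suml([-5, 2, 5]) = 2
  node6 = min2(-7, 2) = -7
  node8 = sub(-7, 2) = -9
  node9 = suml([-5, 2, 5]) = 2
  node11 = add(2, -9) = -7
  node12 = absv(2) = 2
  node14 = add(2, -7) = -5
  node15 = sub(2, -5) = 7
  node17 = absv(2) = 2
  node19 = headl([-5, 2, 5]) = -5
  node22 = mul(-5, 2) = -10
  node25 = min2(7, -10) = -10
  node26 = neg(-9) = 9
  node28 = min2(-10, 2) = -10
  node29 = max2(9, -10) = 9
  node30 = add(-10, 9) = -1

Second demand — change propagation:
  node5: re-runs because input1 [-5, 2, 5]->[-7, 2, 4, 6, -3]; new result 2 (unchanged).
  node9: re-runs because input1 [-5, 2, 5]->[-7, 2, 4, 6, -3]; new result 2 (unchanged).
  node11: re-examined; everything it read last time is the same (node9 unchanged, node8 unchanged) — cache -7 kept, no run.
  node14: re-examined; everything it read last time is the same (node12 unchanged, node11 unchanged) — cache -5 kept, no run.
  node15: re-examined; everything it read last time is the same (node12 unchanged, node14 unchanged) — cache 7 kept, no run.
  node19: re-runs because input1 [-5, 2, 5]->[-7, 2, 4, 6, -3]; new result -7.
  node22: re-runs because node19 -5->-7; new result -14.
  node25: re-runs because node22 -10->-14; new result -14.
  node28: re-runs because node25 -10->-14; new result -14.
  node29: re-runs because node28 -10->-14; new result 9 (unchanged).
  node30: re-runs because node28 -10->-14; new result -5.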